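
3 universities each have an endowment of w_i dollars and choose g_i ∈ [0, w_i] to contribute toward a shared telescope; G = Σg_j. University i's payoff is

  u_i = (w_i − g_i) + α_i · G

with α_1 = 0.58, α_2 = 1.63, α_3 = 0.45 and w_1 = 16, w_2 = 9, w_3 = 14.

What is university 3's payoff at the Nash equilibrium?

∂u_i/∂g_i = α_i − 1, so university i contributes w_i if α_i > 1, else 0.
α_i > 1 for i ∈ {2}; NE contributions (0, 9, 0), G = 9.
u_3 = (14 − 0) + 0.45·9 = 18.05.

18.05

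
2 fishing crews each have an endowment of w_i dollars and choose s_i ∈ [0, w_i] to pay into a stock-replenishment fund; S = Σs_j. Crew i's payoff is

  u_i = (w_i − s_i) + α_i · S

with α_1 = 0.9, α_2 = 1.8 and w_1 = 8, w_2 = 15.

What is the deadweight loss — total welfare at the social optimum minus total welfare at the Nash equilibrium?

∂u_i/∂s_i = α_i − 1, so crew i contributes w_i if α_i > 1, else 0.
α_i > 1 for i ∈ {2}; NE contributions (0, 15), S = 15.
W^NE = Σw_i − S^NE + (Σα_i)·S^NE = 23 + 1.7·15 = 48.5.
Planner: ∂(Σu_j)/∂s_i = Σα_j − 1 = 1.7 > 0, so everyone contributes w_i; S^SO = 23, W^SO = 23 + 1.7·23 = 62.1.
Deadweight loss = 13.6.

13.6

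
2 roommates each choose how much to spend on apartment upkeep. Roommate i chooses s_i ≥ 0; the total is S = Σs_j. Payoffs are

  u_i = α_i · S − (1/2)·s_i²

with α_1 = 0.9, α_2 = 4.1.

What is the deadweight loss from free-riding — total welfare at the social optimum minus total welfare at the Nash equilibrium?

8.81

Roommate i's FOC: ∂u_i/∂s_i = α_i − s_i = 0, so s_i* = α_i.
NE contributions = (0.9, 4.1); S = 5.
W^NE = (Σα)·S − ½Σα_i² = 5² − ½·17.62 = 16.19.
Planner sets s_i = Σα_j = 5 for every i, so S^SO = 2·5 = 10.
W^SO = (Σα)·S^SO − ½·2·(Σα)² = (2/2)·5² = 25.
Deadweight loss = W^SO − W^NE = 8.81.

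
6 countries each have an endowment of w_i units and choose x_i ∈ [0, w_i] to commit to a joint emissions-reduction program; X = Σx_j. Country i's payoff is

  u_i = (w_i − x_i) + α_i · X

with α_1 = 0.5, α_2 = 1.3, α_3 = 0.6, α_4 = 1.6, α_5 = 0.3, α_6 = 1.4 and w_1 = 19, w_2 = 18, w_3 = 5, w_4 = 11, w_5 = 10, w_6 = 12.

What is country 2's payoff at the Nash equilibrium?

∂u_i/∂x_i = α_i − 1, so country i contributes w_i if α_i > 1, else 0.
α_i > 1 for i ∈ {2, 4, 6}; NE contributions (0, 18, 0, 11, 0, 12), X = 41.
u_2 = (18 − 18) + 1.3·41 = 53.3.

53.3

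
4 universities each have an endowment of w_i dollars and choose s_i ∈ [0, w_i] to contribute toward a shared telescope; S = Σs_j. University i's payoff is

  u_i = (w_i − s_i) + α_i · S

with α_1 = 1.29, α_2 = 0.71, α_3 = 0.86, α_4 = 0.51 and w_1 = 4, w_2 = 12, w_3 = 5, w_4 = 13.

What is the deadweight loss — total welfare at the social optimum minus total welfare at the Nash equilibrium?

∂u_i/∂s_i = α_i − 1, so university i contributes w_i if α_i > 1, else 0.
α_i > 1 for i ∈ {1}; NE contributions (4, 0, 0, 0), S = 4.
W^NE = Σw_i − S^NE + (Σα_i)·S^NE = 34 + 2.37·4 = 43.48.
Planner: ∂(Σu_j)/∂s_i = Σα_j − 1 = 2.37 > 0, so everyone contributes w_i; S^SO = 34, W^SO = 34 + 2.37·34 = 114.58.
Deadweight loss = 71.1.

71.1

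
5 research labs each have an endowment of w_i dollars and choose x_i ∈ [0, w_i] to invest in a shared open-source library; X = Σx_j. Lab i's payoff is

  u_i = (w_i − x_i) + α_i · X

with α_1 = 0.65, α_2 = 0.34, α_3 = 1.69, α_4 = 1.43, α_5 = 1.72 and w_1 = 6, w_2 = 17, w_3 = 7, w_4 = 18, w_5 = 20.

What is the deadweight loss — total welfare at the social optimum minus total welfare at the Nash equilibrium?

∂u_i/∂x_i = α_i − 1, so lab i contributes w_i if α_i > 1, else 0.
α_i > 1 for i ∈ {3, 4, 5}; NE contributions (0, 0, 7, 18, 20), X = 45.
W^NE = Σw_i − X^NE + (Σα_i)·X^NE = 68 + 4.83·45 = 285.35.
Planner: ∂(Σu_j)/∂x_i = Σα_j − 1 = 4.83 > 0, so everyone contributes w_i; X^SO = 68, W^SO = 68 + 4.83·68 = 396.44.
Deadweight loss = 111.09.

111.09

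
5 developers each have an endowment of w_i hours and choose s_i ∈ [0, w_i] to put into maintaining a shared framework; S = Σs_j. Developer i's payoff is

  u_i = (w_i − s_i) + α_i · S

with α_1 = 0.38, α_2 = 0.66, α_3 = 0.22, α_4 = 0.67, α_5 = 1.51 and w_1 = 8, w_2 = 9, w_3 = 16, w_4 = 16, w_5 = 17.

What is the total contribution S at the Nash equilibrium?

17

∂u_i/∂s_i = α_i − 1, so developer i contributes w_i if α_i > 1, else 0.
α_i > 1 for i ∈ {5}; NE contributions (0, 0, 0, 0, 17), S = 17.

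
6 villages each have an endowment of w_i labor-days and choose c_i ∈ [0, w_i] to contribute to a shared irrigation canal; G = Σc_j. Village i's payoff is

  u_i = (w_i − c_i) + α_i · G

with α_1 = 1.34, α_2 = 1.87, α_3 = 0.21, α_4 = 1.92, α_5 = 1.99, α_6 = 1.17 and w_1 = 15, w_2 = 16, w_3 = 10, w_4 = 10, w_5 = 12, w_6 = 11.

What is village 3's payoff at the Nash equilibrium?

23.44

∂u_i/∂c_i = α_i − 1, so village i contributes w_i if α_i > 1, else 0.
α_i > 1 for i ∈ {1, 2, 4, 5, 6}; NE contributions (15, 16, 0, 10, 12, 11), G = 64.
u_3 = (10 − 0) + 0.21·64 = 23.44.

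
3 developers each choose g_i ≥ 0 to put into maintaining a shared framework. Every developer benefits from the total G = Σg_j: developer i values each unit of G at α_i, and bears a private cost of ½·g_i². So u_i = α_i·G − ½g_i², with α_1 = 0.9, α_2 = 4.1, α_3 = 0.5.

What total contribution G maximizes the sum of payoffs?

16.5

Planner FOC: ∂(Σu_j)/∂g_i = (Σα_j) − g_i = 0, so g_i^SO = Σα_j = 5.5 for every i; G^SO = 16.5.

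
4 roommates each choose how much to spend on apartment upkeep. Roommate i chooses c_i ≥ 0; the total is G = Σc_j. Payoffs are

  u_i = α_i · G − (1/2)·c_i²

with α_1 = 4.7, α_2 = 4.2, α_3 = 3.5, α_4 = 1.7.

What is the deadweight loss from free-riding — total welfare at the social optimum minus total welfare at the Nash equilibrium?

Roommate i's FOC: ∂u_i/∂c_i = α_i − c_i = 0, so c_i* = α_i.
NE contributions = (4.7, 4.2, 3.5, 1.7); G = 14.1.
W^NE = (Σα)·G − ½Σα_i² = 14.1² − ½·54.87 = 171.375.
Planner sets c_i = Σα_j = 14.1 for every i, so G^SO = 4·14.1 = 56.4.
W^SO = (Σα)·G^SO − ½·4·(Σα)² = (4/2)·14.1² = 397.62.
Deadweight loss = W^SO − W^NE = 226.245.

226.245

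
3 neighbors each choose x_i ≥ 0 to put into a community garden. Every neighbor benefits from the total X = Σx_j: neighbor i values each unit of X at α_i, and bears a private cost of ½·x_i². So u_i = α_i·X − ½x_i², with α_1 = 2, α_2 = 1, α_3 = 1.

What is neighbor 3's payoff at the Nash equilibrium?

3.5

Neighbor i's FOC: ∂u_i/∂x_i = α_i − x_i = 0, so x_i* = α_i.
NE contributions = (2, 1, 1); X = 4.
u_3 = α_3·X − ½·(x_3)² = 1·4 − ½·1² = 3.5.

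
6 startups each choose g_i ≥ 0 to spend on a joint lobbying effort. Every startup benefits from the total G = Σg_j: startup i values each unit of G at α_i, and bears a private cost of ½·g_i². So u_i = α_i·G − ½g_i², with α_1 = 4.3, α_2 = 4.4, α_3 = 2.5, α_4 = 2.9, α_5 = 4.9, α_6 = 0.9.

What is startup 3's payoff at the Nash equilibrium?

46.625

Startup i's FOC: ∂u_i/∂g_i = α_i − g_i = 0, so g_i* = α_i.
NE contributions = (4.3, 4.4, 2.5, 2.9, 4.9, 0.9); G = 19.9.
u_3 = α_3·G − ½·(g_3)² = 2.5·19.9 − ½·2.5² = 46.625.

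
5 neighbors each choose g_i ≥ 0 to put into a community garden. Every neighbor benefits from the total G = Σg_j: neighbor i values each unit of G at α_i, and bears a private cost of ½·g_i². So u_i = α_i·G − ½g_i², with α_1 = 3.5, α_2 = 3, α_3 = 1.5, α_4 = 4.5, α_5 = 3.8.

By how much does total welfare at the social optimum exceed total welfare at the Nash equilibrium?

Neighbor i's FOC: ∂u_i/∂g_i = α_i − g_i = 0, so g_i* = α_i.
NE contributions = (3.5, 3, 1.5, 4.5, 3.8); G = 16.3.
W^NE = (Σα)·G − ½Σα_i² = 16.3² − ½·58.19 = 236.595.
Planner sets g_i = Σα_j = 16.3 for every i, so G^SO = 5·16.3 = 81.5.
W^SO = (Σα)·G^SO − ½·5·(Σα)² = (5/2)·16.3² = 664.225.
Deadweight loss = W^SO − W^NE = 427.63.

427.63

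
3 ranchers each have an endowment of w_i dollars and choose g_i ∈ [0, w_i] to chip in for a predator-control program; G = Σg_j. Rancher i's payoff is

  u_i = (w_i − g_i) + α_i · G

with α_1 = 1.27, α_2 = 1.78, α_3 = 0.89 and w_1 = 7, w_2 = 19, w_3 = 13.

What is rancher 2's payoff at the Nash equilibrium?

∂u_i/∂g_i = α_i − 1, so rancher i contributes w_i if α_i > 1, else 0.
α_i > 1 for i ∈ {1, 2}; NE contributions (7, 19, 0), G = 26.
u_2 = (19 − 19) + 1.78·26 = 46.28.

46.28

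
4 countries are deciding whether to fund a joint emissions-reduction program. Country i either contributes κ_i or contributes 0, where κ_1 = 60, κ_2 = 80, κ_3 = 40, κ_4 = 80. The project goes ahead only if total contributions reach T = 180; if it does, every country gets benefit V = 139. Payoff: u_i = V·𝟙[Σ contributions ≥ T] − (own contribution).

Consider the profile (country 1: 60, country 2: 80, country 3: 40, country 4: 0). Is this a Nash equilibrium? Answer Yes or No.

Yes

Total = 180 ≥ 180: provided.
Country 1 (pledges 60, payoff 79): dropping to 0 → total 120, payoff 0. No gain.
Country 2 (pledges 80, payoff 59): dropping to 0 → total 100, payoff 0. No gain.
Country 3 (pledges 40, payoff 99): dropping to 0 → total 140, payoff 0. No gain.
Country 4 (pledges 0, payoff 139): pledging 80 → total 260, payoff 59. No gain.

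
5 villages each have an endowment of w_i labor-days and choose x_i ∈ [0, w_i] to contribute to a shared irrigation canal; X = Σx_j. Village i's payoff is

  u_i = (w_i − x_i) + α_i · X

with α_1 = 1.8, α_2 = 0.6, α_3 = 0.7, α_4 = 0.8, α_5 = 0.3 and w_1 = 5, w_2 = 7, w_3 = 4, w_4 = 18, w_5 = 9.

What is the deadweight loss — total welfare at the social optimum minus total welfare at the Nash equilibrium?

121.6

∂u_i/∂x_i = α_i − 1, so village i contributes w_i if α_i > 1, else 0.
α_i > 1 for i ∈ {1}; NE contributions (5, 0, 0, 0, 0), X = 5.
W^NE = Σw_i − X^NE + (Σα_i)·X^NE = 43 + 3.2·5 = 59.
Planner: ∂(Σu_j)/∂x_i = Σα_j − 1 = 3.2 > 0, so everyone contributes w_i; X^SO = 43, W^SO = 43 + 3.2·43 = 180.6.
Deadweight loss = 121.6.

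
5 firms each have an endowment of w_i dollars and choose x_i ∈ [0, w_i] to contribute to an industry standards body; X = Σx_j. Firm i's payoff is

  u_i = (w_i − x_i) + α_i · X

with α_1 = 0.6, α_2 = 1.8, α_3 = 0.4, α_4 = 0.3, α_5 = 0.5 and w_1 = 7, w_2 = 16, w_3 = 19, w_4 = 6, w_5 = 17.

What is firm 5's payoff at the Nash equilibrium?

25

∂u_i/∂x_i = α_i − 1, so firm i contributes w_i if α_i > 1, else 0.
α_i > 1 for i ∈ {2}; NE contributions (0, 16, 0, 0, 0), X = 16.
u_5 = (17 − 0) + 0.5·16 = 25.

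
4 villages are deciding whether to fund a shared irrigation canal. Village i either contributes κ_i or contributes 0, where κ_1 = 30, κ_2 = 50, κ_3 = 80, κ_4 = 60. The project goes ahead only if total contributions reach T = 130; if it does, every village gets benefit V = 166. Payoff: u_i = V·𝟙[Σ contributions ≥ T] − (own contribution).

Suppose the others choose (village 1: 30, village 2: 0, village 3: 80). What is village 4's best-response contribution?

60

Others' total = 110. Contributing 60 brings total to 170 ≥ 130: gain V − κ_4 = 106.
Best response: 60.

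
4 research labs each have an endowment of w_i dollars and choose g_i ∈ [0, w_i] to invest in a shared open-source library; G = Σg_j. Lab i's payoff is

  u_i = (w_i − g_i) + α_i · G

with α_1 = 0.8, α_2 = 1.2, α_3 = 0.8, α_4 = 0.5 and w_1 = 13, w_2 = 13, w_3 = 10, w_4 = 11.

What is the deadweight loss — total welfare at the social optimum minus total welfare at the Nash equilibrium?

78.2

∂u_i/∂g_i = α_i − 1, so lab i contributes w_i if α_i > 1, else 0.
α_i > 1 for i ∈ {2}; NE contributions (0, 13, 0, 0), G = 13.
W^NE = Σw_i − G^NE + (Σα_i)·G^NE = 47 + 2.3·13 = 76.9.
Planner: ∂(Σu_j)/∂g_i = Σα_j − 1 = 2.3 > 0, so everyone contributes w_i; G^SO = 47, W^SO = 47 + 2.3·47 = 155.1.
Deadweight loss = 78.2.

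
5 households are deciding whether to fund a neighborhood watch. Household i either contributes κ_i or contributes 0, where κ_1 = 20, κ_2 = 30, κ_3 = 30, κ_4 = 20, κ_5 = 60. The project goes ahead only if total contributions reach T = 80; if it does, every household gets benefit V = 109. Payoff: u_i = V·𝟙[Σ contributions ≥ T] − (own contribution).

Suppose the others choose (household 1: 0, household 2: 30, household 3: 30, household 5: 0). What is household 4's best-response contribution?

20

Others' total = 60. Contributing 20 brings total to 80 ≥ 80: gain V − κ_4 = 89.
Best response: 20.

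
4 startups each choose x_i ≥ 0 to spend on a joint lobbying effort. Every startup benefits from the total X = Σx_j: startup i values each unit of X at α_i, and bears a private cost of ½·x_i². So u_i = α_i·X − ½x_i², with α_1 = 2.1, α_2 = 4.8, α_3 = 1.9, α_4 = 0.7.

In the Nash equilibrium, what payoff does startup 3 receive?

16.245

Startup i's FOC: ∂u_i/∂x_i = α_i − x_i = 0, so x_i* = α_i.
NE contributions = (2.1, 4.8, 1.9, 0.7); X = 9.5.
u_3 = α_3·X − ½·(x_3)² = 1.9·9.5 − ½·1.9² = 16.245.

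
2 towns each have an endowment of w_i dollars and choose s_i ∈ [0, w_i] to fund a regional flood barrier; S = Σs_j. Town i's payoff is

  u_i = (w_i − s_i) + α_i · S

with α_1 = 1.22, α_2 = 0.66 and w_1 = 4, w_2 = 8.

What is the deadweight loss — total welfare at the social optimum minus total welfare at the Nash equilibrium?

∂u_i/∂s_i = α_i − 1, so town i contributes w_i if α_i > 1, else 0.
α_i > 1 for i ∈ {1}; NE contributions (4, 0), S = 4.
W^NE = Σw_i − S^NE + (Σα_i)·S^NE = 12 + 0.88·4 = 15.52.
Planner: ∂(Σu_j)/∂s_i = Σα_j − 1 = 0.88 > 0, so everyone contributes w_i; S^SO = 12, W^SO = 12 + 0.88·12 = 22.56.
Deadweight loss = 7.04.

7.04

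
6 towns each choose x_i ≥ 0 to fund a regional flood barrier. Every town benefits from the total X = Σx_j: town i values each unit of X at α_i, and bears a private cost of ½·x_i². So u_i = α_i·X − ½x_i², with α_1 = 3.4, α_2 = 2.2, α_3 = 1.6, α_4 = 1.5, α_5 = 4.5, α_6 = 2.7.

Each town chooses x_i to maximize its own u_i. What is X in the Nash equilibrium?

Town i's FOC: ∂u_i/∂x_i = α_i − x_i = 0, so x_i* = α_i.
NE contributions = (3.4, 2.2, 1.6, 1.5, 4.5, 2.7); X = 15.9.

15.9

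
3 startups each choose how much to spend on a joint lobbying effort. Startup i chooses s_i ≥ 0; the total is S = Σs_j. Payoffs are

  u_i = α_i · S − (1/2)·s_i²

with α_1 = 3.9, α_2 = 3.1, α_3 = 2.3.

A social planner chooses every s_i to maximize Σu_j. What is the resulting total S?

27.9

Planner FOC: ∂(Σu_j)/∂s_i = (Σα_j) − s_i = 0, so s_i^SO = Σα_j = 9.3 for every i; S^SO = 27.9.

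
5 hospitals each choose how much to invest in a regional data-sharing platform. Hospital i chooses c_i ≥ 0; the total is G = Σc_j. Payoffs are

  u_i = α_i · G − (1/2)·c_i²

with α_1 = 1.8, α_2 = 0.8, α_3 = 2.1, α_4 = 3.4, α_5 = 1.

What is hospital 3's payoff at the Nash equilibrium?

16.905

Hospital i's FOC: ∂u_i/∂c_i = α_i − c_i = 0, so c_i* = α_i.
NE contributions = (1.8, 0.8, 2.1, 3.4, 1); G = 9.1.
u_3 = α_3·G − ½·(c_3)² = 2.1·9.1 − ½·2.1² = 16.905.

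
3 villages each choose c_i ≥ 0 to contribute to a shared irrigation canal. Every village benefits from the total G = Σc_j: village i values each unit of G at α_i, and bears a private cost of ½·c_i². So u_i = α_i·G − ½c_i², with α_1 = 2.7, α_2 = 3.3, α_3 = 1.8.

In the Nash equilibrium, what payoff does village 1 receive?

17.415

Village i's FOC: ∂u_i/∂c_i = α_i − c_i = 0, so c_i* = α_i.
NE contributions = (2.7, 3.3, 1.8); G = 7.8.
u_1 = α_1·G − ½·(c_1)² = 2.7·7.8 − ½·2.7² = 17.415.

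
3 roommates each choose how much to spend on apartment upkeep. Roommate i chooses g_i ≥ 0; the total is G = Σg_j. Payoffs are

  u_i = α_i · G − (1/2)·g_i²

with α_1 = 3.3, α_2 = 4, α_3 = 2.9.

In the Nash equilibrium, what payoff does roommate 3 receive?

Roommate i's FOC: ∂u_i/∂g_i = α_i − g_i = 0, so g_i* = α_i.
NE contributions = (3.3, 4, 2.9); G = 10.2.
u_3 = α_3·G − ½·(g_3)² = 2.9·10.2 − ½·2.9² = 25.375.

25.375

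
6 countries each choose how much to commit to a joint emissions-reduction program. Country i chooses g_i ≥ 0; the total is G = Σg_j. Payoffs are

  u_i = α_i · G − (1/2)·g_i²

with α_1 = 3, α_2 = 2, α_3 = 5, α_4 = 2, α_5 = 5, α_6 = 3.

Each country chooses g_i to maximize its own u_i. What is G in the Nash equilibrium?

20

Country i's FOC: ∂u_i/∂g_i = α_i − g_i = 0, so g_i* = α_i.
NE contributions = (3, 2, 5, 2, 5, 3); G = 20.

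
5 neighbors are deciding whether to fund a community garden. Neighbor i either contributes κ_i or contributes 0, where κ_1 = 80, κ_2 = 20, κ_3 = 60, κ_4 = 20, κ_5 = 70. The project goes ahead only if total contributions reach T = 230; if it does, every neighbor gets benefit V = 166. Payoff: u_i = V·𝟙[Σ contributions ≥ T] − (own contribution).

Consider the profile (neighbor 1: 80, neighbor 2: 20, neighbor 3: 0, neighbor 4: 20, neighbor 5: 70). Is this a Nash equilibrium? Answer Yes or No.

No

Total = 190 < 230: not provided.
Neighbor 1 (pledges 80, payoff -80): dropping to 0 → total 110, payoff 0. Profitable deviation.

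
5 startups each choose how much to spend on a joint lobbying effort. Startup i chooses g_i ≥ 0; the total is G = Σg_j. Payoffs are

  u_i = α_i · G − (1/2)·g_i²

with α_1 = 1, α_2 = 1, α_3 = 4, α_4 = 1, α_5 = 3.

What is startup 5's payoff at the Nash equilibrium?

25.5

Startup i's FOC: ∂u_i/∂g_i = α_i − g_i = 0, so g_i* = α_i.
NE contributions = (1, 1, 4, 1, 3); G = 10.
u_5 = α_5·G − ½·(g_5)² = 3·10 − ½·3² = 25.5.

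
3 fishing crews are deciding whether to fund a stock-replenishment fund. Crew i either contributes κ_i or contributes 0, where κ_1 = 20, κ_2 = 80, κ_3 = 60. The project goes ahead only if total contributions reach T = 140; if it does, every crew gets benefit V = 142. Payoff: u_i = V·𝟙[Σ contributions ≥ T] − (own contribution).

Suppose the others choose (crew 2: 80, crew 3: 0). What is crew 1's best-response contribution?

Others' total = 80. Even contributing 20 gives 100 < 140: no benefit either way.
Best response: 0.

0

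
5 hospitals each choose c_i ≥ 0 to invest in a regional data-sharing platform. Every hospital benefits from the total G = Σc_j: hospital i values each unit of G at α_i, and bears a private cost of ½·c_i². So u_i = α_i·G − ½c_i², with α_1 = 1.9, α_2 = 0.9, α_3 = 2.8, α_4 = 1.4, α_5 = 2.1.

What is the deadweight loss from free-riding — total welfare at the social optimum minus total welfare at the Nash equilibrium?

133.53

Hospital i's FOC: ∂u_i/∂c_i = α_i − c_i = 0, so c_i* = α_i.
NE contributions = (1.9, 0.9, 2.8, 1.4, 2.1); G = 9.1.
W^NE = (Σα)·G − ½Σα_i² = 9.1² − ½·18.63 = 73.495.
Planner sets c_i = Σα_j = 9.1 for every i, so G^SO = 5·9.1 = 45.5.
W^SO = (Σα)·G^SO − ½·5·(Σα)² = (5/2)·9.1² = 207.025.
Deadweight loss = W^SO − W^NE = 133.53.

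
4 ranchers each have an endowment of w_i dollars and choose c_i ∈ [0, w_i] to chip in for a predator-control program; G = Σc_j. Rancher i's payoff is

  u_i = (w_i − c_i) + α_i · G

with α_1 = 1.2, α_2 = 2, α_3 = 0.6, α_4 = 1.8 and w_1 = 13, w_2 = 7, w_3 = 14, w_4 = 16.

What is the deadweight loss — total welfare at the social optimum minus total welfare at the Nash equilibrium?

64.4

∂u_i/∂c_i = α_i − 1, so rancher i contributes w_i if α_i > 1, else 0.
α_i > 1 for i ∈ {1, 2, 4}; NE contributions (13, 7, 0, 16), G = 36.
W^NE = Σw_i − G^NE + (Σα_i)·G^NE = 50 + 4.6·36 = 215.6.
Planner: ∂(Σu_j)/∂c_i = Σα_j − 1 = 4.6 > 0, so everyone contributes w_i; G^SO = 50, W^SO = 50 + 4.6·50 = 280.
Deadweight loss = 64.4.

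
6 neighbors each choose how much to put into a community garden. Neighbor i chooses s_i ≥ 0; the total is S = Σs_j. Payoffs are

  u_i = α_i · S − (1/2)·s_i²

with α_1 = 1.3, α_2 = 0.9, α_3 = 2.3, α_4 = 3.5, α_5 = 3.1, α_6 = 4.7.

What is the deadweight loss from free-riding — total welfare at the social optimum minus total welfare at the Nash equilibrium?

525.15

Neighbor i's FOC: ∂u_i/∂s_i = α_i − s_i = 0, so s_i* = α_i.
NE contributions = (1.3, 0.9, 2.3, 3.5, 3.1, 4.7); S = 15.8.
W^NE = (Σα)·S − ½Σα_i² = 15.8² − ½·51.74 = 223.77.
Planner sets s_i = Σα_j = 15.8 for every i, so S^SO = 6·15.8 = 94.8.
W^SO = (Σα)·S^SO − ½·6·(Σα)² = (6/2)·15.8² = 748.92.
Deadweight loss = W^SO − W^NE = 525.15.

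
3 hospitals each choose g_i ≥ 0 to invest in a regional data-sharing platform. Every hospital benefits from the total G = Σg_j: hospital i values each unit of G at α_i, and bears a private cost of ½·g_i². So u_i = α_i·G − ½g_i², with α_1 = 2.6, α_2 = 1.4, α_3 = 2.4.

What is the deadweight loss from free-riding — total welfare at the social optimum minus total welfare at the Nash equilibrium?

Hospital i's FOC: ∂u_i/∂g_i = α_i − g_i = 0, so g_i* = α_i.
NE contributions = (2.6, 1.4, 2.4); G = 6.4.
W^NE = (Σα)·G − ½Σα_i² = 6.4² − ½·14.48 = 33.72.
Planner sets g_i = Σα_j = 6.4 for every i, so G^SO = 3·6.4 = 19.2.
W^SO = (Σα)·G^SO − ½·3·(Σα)² = (3/2)·6.4² = 61.44.
Deadweight loss = W^SO − W^NE = 27.72.

27.72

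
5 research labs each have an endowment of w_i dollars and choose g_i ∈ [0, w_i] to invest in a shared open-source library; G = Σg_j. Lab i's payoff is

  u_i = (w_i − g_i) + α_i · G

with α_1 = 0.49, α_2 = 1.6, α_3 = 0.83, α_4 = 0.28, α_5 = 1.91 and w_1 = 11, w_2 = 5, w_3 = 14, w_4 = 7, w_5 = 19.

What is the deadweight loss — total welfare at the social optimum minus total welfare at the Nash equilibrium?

131.52

∂u_i/∂g_i = α_i − 1, so lab i contributes w_i if α_i > 1, else 0.
α_i > 1 for i ∈ {2, 5}; NE contributions (0, 5, 0, 0, 19), G = 24.
W^NE = Σw_i − G^NE + (Σα_i)·G^NE = 56 + 4.11·24 = 154.64.
Planner: ∂(Σu_j)/∂g_i = Σα_j − 1 = 4.11 > 0, so everyone contributes w_i; G^SO = 56, W^SO = 56 + 4.11·56 = 286.16.
Deadweight loss = 131.52.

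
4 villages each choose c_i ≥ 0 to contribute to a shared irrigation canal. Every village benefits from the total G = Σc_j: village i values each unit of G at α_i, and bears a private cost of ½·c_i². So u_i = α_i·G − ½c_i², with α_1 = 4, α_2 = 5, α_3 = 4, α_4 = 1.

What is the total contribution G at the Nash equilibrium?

14

Village i's FOC: ∂u_i/∂c_i = α_i − c_i = 0, so c_i* = α_i.
NE contributions = (4, 5, 4, 1); G = 14.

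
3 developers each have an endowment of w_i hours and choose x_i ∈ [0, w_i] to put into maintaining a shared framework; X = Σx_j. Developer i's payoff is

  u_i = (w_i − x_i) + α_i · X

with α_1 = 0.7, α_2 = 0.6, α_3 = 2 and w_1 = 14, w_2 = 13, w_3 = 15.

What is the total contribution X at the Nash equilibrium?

∂u_i/∂x_i = α_i − 1, so developer i contributes w_i if α_i > 1, else 0.
α_i > 1 for i ∈ {3}; NE contributions (0, 0, 15), X = 15.

15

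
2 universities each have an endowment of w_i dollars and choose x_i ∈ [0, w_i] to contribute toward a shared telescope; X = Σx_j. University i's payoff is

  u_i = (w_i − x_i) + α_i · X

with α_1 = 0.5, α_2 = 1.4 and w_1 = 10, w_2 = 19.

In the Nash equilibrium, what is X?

19

∂u_i/∂x_i = α_i − 1, so university i contributes w_i if α_i > 1, else 0.
α_i > 1 for i ∈ {2}; NE contributions (0, 19), X = 19.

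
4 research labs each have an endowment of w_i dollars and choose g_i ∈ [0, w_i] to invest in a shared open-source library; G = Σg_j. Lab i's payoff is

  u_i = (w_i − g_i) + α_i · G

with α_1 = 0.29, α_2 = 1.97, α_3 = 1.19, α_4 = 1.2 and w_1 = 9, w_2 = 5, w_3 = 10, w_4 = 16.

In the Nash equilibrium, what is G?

∂u_i/∂g_i = α_i − 1, so lab i contributes w_i if α_i > 1, else 0.
α_i > 1 for i ∈ {2, 3, 4}; NE contributions (0, 5, 10, 16), G = 31.

31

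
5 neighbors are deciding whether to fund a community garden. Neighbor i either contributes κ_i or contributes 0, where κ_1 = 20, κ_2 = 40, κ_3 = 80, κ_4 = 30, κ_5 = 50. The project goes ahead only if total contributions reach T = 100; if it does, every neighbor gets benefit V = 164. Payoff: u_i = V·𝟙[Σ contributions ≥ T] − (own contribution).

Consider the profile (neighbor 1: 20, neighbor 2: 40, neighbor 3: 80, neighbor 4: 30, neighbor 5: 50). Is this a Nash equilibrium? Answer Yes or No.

No

Total = 220 ≥ 100: provided.
Neighbor 1 (pledges 20, payoff 144): dropping to 0 → total 200, payoff 164. Profitable deviation.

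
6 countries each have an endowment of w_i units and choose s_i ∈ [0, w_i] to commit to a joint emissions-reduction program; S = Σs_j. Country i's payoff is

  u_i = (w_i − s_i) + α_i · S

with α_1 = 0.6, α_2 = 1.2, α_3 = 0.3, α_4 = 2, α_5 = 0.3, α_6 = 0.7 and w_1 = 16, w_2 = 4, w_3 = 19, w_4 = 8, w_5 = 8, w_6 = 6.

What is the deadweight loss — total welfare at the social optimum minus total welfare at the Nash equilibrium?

∂u_i/∂s_i = α_i − 1, so country i contributes w_i if α_i > 1, else 0.
α_i > 1 for i ∈ {2, 4}; NE contributions (0, 4, 0, 8, 0, 0), S = 12.
W^NE = Σw_i − S^NE + (Σα_i)·S^NE = 61 + 4.1·12 = 110.2.
Planner: ∂(Σu_j)/∂s_i = Σα_j − 1 = 4.1 > 0, so everyone contributes w_i; S^SO = 61, W^SO = 61 + 4.1·61 = 311.1.
Deadweight loss = 200.9.

200.9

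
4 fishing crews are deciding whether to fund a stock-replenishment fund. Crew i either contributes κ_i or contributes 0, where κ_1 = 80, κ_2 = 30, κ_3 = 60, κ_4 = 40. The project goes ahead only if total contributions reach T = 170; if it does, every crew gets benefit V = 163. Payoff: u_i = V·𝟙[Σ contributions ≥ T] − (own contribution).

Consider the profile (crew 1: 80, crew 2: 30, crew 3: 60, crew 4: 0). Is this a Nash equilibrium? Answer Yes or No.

Yes

Total = 170 ≥ 170: provided.
Crew 1 (pledges 80, payoff 83): dropping to 0 → total 90, payoff 0. No gain.
Crew 2 (pledges 30, payoff 133): dropping to 0 → total 140, payoff 0. No gain.
Crew 3 (pledges 60, payoff 103): dropping to 0 → total 110, payoff 0. No gain.
Crew 4 (pledges 0, payoff 163): pledging 40 → total 210, payoff 123. No gain.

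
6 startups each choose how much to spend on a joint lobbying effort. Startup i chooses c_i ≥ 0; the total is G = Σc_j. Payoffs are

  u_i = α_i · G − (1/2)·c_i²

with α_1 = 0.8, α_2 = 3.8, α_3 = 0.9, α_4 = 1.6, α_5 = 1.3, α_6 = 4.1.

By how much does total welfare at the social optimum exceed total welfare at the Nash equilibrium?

330.975

Startup i's FOC: ∂u_i/∂c_i = α_i − c_i = 0, so c_i* = α_i.
NE contributions = (0.8, 3.8, 0.9, 1.6, 1.3, 4.1); G = 12.5.
W^NE = (Σα)·G − ½Σα_i² = 12.5² − ½·36.95 = 137.775.
Planner sets c_i = Σα_j = 12.5 for every i, so G^SO = 6·12.5 = 75.
W^SO = (Σα)·G^SO − ½·6·(Σα)² = (6/2)·12.5² = 468.75.
Deadweight loss = W^SO − W^NE = 330.975.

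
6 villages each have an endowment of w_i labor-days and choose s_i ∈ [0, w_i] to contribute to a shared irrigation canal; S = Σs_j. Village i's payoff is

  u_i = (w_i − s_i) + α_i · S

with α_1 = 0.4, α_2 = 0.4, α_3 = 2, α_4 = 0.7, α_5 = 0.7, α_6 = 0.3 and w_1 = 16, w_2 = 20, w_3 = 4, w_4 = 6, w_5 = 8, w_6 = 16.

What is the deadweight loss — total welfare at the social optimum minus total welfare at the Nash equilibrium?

∂u_i/∂s_i = α_i − 1, so village i contributes w_i if α_i > 1, else 0.
α_i > 1 for i ∈ {3}; NE contributions (0, 0, 4, 0, 0, 0), S = 4.
W^NE = Σw_i − S^NE + (Σα_i)·S^NE = 70 + 3.5·4 = 84.
Planner: ∂(Σu_j)/∂s_i = Σα_j − 1 = 3.5 > 0, so everyone contributes w_i; S^SO = 70, W^SO = 70 + 3.5·70 = 315.
Deadweight loss = 231.

231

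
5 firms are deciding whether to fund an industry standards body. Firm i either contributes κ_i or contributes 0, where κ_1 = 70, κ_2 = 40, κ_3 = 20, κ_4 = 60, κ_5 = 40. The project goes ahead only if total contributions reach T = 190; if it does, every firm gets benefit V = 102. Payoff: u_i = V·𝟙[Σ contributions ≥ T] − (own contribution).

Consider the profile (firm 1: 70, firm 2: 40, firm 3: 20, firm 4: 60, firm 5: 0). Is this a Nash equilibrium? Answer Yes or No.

Yes

Total = 190 ≥ 190: provided.
Firm 1 (pledges 70, payoff 32): dropping to 0 → total 120, payoff 0. No gain.
Firm 2 (pledges 40, payoff 62): dropping to 0 → total 150, payoff 0. No gain.
Firm 3 (pledges 20, payoff 82): dropping to 0 → total 170, payoff 0. No gain.
Firm 4 (pledges 60, payoff 42): dropping to 0 → total 130, payoff 0. No gain.
Firm 5 (pledges 0, payoff 102): pledging 40 → total 230, payoff 62. No gain.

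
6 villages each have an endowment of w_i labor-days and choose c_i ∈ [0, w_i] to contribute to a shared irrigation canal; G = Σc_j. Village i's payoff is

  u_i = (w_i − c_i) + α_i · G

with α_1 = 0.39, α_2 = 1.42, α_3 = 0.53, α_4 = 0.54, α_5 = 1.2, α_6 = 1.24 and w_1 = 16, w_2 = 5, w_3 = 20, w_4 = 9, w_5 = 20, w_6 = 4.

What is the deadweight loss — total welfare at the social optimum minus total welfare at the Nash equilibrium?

∂u_i/∂c_i = α_i − 1, so village i contributes w_i if α_i > 1, else 0.
α_i > 1 for i ∈ {2, 5, 6}; NE contributions (0, 5, 0, 0, 20, 4), G = 29.
W^NE = Σw_i − G^NE + (Σα_i)·G^NE = 74 + 4.32·29 = 199.28.
Planner: ∂(Σu_j)/∂c_i = Σα_j − 1 = 4.32 > 0, so everyone contributes w_i; G^SO = 74, W^SO = 74 + 4.32·74 = 393.68.
Deadweight loss = 194.4.

194.4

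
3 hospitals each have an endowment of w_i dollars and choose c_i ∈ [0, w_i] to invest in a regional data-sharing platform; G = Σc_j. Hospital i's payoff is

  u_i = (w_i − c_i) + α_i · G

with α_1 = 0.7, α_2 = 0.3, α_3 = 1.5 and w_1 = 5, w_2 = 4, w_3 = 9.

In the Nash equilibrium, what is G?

9

∂u_i/∂c_i = α_i − 1, so hospital i contributes w_i if α_i > 1, else 0.
α_i > 1 for i ∈ {3}; NE contributions (0, 0, 9), G = 9.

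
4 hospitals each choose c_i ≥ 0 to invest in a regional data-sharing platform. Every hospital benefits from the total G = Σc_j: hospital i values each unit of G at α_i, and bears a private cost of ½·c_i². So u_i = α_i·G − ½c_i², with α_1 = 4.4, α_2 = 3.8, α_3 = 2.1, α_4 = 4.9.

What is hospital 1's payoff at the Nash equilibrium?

57.2

Hospital i's FOC: ∂u_i/∂c_i = α_i − c_i = 0, so c_i* = α_i.
NE contributions = (4.4, 3.8, 2.1, 4.9); G = 15.2.
u_1 = α_1·G − ½·(c_1)² = 4.4·15.2 − ½·4.4² = 57.2.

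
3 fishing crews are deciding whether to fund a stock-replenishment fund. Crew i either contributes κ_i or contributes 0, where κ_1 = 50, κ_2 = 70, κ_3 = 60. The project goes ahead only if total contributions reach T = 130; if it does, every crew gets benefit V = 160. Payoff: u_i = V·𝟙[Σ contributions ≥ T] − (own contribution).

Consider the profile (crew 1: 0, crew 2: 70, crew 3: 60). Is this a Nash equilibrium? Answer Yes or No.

Total = 130 ≥ 130: provided.
Crew 1 (pledges 0, payoff 160): pledging 50 → total 180, payoff 110. No gain.
Crew 2 (pledges 70, payoff 90): dropping to 0 → total 60, payoff 0. No gain.
Crew 3 (pledges 60, payoff 100): dropping to 0 → total 70, payoff 0. No gain.

Yes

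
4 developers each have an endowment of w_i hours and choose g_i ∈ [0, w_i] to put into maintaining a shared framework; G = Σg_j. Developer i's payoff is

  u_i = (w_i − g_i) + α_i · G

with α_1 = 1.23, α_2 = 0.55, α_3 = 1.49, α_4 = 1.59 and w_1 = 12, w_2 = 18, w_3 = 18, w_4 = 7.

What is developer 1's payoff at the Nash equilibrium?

45.51

∂u_i/∂g_i = α_i − 1, so developer i contributes w_i if α_i > 1, else 0.
α_i > 1 for i ∈ {1, 3, 4}; NE contributions (12, 0, 18, 7), G = 37.
u_1 = (12 − 12) + 1.23·37 = 45.51.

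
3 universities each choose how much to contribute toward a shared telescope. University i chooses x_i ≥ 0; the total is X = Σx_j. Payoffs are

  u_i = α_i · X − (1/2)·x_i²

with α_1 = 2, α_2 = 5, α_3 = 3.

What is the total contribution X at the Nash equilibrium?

University i's FOC: ∂u_i/∂x_i = α_i − x_i = 0, so x_i* = α_i.
NE contributions = (2, 5, 3); X = 10.

10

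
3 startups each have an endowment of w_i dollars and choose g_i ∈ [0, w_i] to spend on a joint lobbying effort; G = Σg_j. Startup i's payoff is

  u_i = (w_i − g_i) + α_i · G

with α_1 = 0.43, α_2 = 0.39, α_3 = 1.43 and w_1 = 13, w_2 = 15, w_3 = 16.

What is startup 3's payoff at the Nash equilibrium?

∂u_i/∂g_i = α_i − 1, so startup i contributes w_i if α_i > 1, else 0.
α_i > 1 for i ∈ {3}; NE contributions (0, 0, 16), G = 16.
u_3 = (16 − 16) + 1.43·16 = 22.88.

22.88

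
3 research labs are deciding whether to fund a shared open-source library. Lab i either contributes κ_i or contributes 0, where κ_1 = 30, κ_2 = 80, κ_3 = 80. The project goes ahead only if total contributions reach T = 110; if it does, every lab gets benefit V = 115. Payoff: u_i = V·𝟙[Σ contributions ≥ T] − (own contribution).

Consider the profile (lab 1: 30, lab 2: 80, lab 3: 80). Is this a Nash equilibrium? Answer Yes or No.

Total = 190 ≥ 110: provided.
Lab 1 (pledges 30, payoff 85): dropping to 0 → total 160, payoff 115. Profitable deviation.

No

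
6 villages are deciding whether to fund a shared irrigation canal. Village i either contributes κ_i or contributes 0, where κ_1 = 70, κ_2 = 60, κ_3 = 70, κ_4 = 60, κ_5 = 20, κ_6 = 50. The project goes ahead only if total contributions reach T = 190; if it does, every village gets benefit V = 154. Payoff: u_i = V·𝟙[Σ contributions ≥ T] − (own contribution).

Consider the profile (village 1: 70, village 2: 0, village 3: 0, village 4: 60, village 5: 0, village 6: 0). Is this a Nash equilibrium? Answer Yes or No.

No

Total = 130 < 190: not provided.
Village 1 (pledges 70, payoff -70): dropping to 0 → total 60, payoff 0. Profitable deviation.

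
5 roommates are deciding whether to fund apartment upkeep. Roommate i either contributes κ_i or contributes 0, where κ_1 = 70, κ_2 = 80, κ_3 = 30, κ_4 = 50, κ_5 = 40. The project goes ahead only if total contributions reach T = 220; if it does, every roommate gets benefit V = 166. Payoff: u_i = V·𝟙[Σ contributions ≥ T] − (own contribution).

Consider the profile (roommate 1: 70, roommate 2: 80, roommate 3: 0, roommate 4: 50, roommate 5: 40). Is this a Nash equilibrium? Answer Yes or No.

Yes

Total = 240 ≥ 220: provided.
Roommate 1 (pledges 70, payoff 96): dropping to 0 → total 170, payoff 0. No gain.
Roommate 2 (pledges 80, payoff 86): dropping to 0 → total 160, payoff 0. No gain.
Roommate 3 (pledges 0, payoff 166): pledging 30 → total 270, payoff 136. No gain.
Roommate 4 (pledges 50, payoff 116): dropping to 0 → total 190, payoff 0. No gain.
Roommate 5 (pledges 40, payoff 126): dropping to 0 → total 200, payoff 0. No gain.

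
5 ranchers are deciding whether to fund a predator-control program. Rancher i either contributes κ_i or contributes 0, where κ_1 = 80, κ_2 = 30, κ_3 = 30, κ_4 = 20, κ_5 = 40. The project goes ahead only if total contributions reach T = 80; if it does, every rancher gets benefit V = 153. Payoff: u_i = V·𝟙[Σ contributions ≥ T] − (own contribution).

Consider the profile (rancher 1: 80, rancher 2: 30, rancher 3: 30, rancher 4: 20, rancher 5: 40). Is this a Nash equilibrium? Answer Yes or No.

No

Total = 200 ≥ 80: provided.
Rancher 1 (pledges 80, payoff 73): dropping to 0 → total 120, payoff 153. Profitable deviation.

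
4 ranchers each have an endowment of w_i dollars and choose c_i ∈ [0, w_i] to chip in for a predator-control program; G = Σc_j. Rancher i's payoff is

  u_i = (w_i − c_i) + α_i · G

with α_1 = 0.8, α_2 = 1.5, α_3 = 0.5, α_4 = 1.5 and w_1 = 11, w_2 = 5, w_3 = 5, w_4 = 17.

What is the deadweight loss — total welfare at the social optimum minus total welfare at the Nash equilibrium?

52.8

∂u_i/∂c_i = α_i − 1, so rancher i contributes w_i if α_i > 1, else 0.
α_i > 1 for i ∈ {2, 4}; NE contributions (0, 5, 0, 17), G = 22.
W^NE = Σw_i − G^NE + (Σα_i)·G^NE = 38 + 3.3·22 = 110.6.
Planner: ∂(Σu_j)/∂c_i = Σα_j − 1 = 3.3 > 0, so everyone contributes w_i; G^SO = 38, W^SO = 38 + 3.3·38 = 163.4.
Deadweight loss = 52.8.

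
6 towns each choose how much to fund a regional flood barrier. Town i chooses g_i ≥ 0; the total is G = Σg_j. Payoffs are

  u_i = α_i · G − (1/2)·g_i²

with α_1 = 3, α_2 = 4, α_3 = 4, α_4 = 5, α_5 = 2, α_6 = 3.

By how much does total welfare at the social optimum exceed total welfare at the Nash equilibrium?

921.5

Town i's FOC: ∂u_i/∂g_i = α_i − g_i = 0, so g_i* = α_i.
NE contributions = (3, 4, 4, 5, 2, 3); G = 21.
W^NE = (Σα)·G − ½Σα_i² = 21² − ½·79 = 401.5.
Planner sets g_i = Σα_j = 21 for every i, so G^SO = 6·21 = 126.
W^SO = (Σα)·G^SO − ½·6·(Σα)² = (6/2)·21² = 1323.
Deadweight loss = W^SO − W^NE = 921.5.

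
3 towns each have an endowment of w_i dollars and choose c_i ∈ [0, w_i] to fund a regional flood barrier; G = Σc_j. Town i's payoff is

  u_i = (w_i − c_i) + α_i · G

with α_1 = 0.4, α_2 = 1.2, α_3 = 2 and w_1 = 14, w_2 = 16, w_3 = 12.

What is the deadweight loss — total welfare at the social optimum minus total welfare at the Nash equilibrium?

∂u_i/∂c_i = α_i − 1, so town i contributes w_i if α_i > 1, else 0.
α_i > 1 for i ∈ {2, 3}; NE contributions (0, 16, 12), G = 28.
W^NE = Σw_i − G^NE + (Σα_i)·G^NE = 42 + 2.6·28 = 114.8.
Planner: ∂(Σu_j)/∂c_i = Σα_j − 1 = 2.6 > 0, so everyone contributes w_i; G^SO = 42, W^SO = 42 + 2.6·42 = 151.2.
Deadweight loss = 36.4.

36.4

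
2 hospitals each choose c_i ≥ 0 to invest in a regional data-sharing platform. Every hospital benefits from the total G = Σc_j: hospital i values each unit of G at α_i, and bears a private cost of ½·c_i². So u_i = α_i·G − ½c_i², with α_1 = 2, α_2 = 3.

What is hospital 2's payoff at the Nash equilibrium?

Hospital i's FOC: ∂u_i/∂c_i = α_i − c_i = 0, so c_i* = α_i.
NE contributions = (2, 3); G = 5.
u_2 = α_2·G − ½·(c_2)² = 3·5 − ½·3² = 10.5.

10.5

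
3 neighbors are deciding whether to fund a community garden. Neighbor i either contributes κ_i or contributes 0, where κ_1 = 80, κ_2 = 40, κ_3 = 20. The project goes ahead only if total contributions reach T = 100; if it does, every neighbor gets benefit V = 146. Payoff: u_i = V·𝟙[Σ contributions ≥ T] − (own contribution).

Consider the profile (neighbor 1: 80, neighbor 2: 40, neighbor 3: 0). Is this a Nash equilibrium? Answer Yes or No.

Total = 120 ≥ 100: provided.
Neighbor 1 (pledges 80, payoff 66): dropping to 0 → total 40, payoff 0. No gain.
Neighbor 2 (pledges 40, payoff 106): dropping to 0 → total 80, payoff 0. No gain.
Neighbor 3 (pledges 0, payoff 146): pledging 20 → total 140, payoff 126. No gain.

Yes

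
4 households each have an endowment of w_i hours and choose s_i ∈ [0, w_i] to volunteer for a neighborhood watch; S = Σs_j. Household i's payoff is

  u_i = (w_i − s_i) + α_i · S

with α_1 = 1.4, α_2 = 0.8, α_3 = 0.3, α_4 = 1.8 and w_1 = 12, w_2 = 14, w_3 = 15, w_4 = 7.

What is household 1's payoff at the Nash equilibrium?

∂u_i/∂s_i = α_i − 1, so household i contributes w_i if α_i > 1, else 0.
α_i > 1 for i ∈ {1, 4}; NE contributions (12, 0, 0, 7), S = 19.
u_1 = (12 − 12) + 1.4·19 = 26.6.

26.6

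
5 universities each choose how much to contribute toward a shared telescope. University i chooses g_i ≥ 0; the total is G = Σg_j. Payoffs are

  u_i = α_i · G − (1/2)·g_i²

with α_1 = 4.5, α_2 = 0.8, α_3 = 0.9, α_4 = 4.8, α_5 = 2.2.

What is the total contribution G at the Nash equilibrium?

University i's FOC: ∂u_i/∂g_i = α_i − g_i = 0, so g_i* = α_i.
NE contributions = (4.5, 0.8, 0.9, 4.8, 2.2); G = 13.2.

13.2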